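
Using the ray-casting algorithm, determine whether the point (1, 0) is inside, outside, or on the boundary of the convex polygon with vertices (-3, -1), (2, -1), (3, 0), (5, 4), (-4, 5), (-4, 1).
The point (1, 0) lies strictly inside the polygon

Cast a horizontal ray to the right from the query point and count how many polygon edges it crosses (each edge strictly once or zero times, handled with the usual half-open convention). 
Parity of crossings → odd ⇒ inside.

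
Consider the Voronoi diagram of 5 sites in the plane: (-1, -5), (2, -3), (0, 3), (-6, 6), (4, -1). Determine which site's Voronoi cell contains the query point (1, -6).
Nearest site = (-1, -5)

The Voronoi cell of site s contains exactly those query points closer to s than to any other site. Compute squared distances from q = (1, -6) to each site:
  (-1 − 1)² + (-5 − -6)² = 5
  (2 − 1)² + (-3 − -6)² = 10
  (4 − 1)² + (-1 − -6)² = 34
  (0 − 1)² + (3 − -6)² = 82
  (-6 − 1)² + (6 − -6)² = 193
Minimum is attained by (-1, -5), so q lies in its Voronoi cell.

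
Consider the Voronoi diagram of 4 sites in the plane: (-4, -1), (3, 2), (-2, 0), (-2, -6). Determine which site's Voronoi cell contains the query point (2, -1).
Nearest site = (3, 2)

The Voronoi cell of site s contains exactly those query points closer to s than to any other site. Compute squared distances from q = (2, -1) to each site:
  (3 − 2)² + (2 − -1)² = 10
  (-2 − 2)² + (0 − -1)² = 17
  (-4 − 2)² + (-1 − -1)² = 36
  (-2 − 2)² + (-6 − -1)² = 41
Minimum is attained by (3, 2), so q lies in its Voronoi cell.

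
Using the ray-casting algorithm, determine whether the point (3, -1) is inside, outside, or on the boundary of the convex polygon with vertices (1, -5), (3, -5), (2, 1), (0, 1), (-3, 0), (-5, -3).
The point (3, -1) lies strictly outside the polygon

Cast a horizontal ray to the right from the query point and count how many polygon edges it crosses (each edge strictly once or zero times, handled with the usual half-open convention). 
Parity of crossings → even ⇒ outside.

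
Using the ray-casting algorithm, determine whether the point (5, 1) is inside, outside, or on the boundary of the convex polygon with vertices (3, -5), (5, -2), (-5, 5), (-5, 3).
The point (5, 1) lies strictly outside the polygon

Cast a horizontal ray to the right from the query point and count how many polygon edges it crosses (each edge strictly once or zero times, handled with the usual half-open convention). 
Parity of crossings → even ⇒ outside.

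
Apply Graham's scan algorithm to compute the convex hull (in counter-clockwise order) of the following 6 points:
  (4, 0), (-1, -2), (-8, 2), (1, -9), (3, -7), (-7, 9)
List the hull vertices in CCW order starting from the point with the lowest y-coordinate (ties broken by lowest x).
Hull (CCW) = [(1, -9), (3, -7), (4, 0), (-7, 9), (-8, 2)]

Graham scan procedure:
  1. Find the pivot p₀ = point with lowest y (tie → lowest x): (1, -9).
  2. Sort the remaining points by polar angle around p₀.
  3. Walk through sorted points, maintaining a stack; pop the top while the last three entries make a non-left turn (cross product ≤ 0).
  4. Final stack is the convex hull in CCW order: (1, -9), (3, -7), (4, 0), (-7, 9), (-8, 2).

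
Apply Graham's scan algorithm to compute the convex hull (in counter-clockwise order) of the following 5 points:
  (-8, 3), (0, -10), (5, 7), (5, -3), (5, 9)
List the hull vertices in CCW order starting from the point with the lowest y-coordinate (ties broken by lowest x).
Hull (CCW) = [(0, -10), (5, -3), (5, 9), (-8, 3)]

Graham scan procedure:
  1. Find the pivot p₀ = point with lowest y (tie → lowest x): (0, -10).
  2. Sort the remaining points by polar angle around p₀.
  3. Walk through sorted points, maintaining a stack; pop the top while the last three entries make a non-left turn (cross product ≤ 0).
  4. Final stack is the convex hull in CCW order: (0, -10), (5, -3), (5, 9), (-8, 3).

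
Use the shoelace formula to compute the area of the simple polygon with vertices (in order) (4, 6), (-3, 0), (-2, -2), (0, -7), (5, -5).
Area = 123/2

Shoelace formula: Area = (1/2) |Σ_i (x_i · y_{i+1} − x_{i+1} · y_i)| (indices mod n). Compute each cross term:
  (4)(0) − (-3)(6) = 18
  (-3)(-2) − (-2)(0) = 6
  (-2)(-7) − (0)(-2) = 14
  (0)(-5) − (5)(-7) = 35
  (5)(6) − (4)(-5) = 50
Sum = 123, so (signed) Area = 123/2 = 123/2, |Area| = 123/2.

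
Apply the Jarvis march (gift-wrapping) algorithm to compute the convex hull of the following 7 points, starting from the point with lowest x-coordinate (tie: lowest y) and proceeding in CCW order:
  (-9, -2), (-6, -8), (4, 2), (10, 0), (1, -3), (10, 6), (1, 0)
Hull (CCW) = [(-9, -2), (-6, -8), (10, 0), (10, 6)]

Jarvis march: at each step, from the current hull vertex p, select the next vertex q as the point such that every other point lies strictly to the left of (or on) the directed line p → q. (Equivalently: for every other point r, the cross product (q − p) × (r − p) ≥ 0.)
Starting point (lowest x, tie lowest y): (-9, -2). Wrap until returning to start. Resulting hull: (-9, -2), (-6, -8), (10, 0), (10, 6).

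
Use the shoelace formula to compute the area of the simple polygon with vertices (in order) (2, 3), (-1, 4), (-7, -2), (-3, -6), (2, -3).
Area = 55

Shoelace formula: Area = (1/2) |Σ_i (x_i · y_{i+1} − x_{i+1} · y_i)| (indices mod n). Compute each cross term:
  (2)(4) − (-1)(3) = 11
  (-1)(-2) − (-7)(4) = 30
  (-7)(-6) − (-3)(-2) = 36
  (-3)(-3) − (2)(-6) = 21
  (2)(3) − (2)(-3) = 12
Sum = 110, so (signed) Area = 110/2 = 55, |Area| = 55.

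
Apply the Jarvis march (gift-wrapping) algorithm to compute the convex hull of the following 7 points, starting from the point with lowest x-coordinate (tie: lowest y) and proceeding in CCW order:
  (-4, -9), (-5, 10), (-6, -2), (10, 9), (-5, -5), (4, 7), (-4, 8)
Hull (CCW) = [(-6, -2), (-4, -9), (10, 9), (-5, 10)]

Jarvis march: at each step, from the current hull vertex p, select the next vertex q as the point such that every other point lies strictly to the left of (or on) the directed line p → q. (Equivalently: for every other point r, the cross product (q − p) × (r − p) ≥ 0.)
Starting point (lowest x, tie lowest y): (-6, -2). Wrap until returning to start. Resulting hull: (-6, -2), (-4, -9), (10, 9), (-5, 10).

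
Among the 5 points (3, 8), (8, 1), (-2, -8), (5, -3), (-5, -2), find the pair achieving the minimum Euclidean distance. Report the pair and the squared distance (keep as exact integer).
Pair = ((8, 1), (5, -3)); squared distance = 25

Compute all C(5, 2) = 10 pairwise squared distances (x_i − x_j)² + (y_i − y_j)². The minimum is 25, attained by the pair ((8, 1), (5, -3)).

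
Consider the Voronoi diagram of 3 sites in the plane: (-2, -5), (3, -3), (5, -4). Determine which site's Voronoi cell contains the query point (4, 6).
Nearest site = (3, -3)

The Voronoi cell of site s contains exactly those query points closer to s than to any other site. Compute squared distances from q = (4, 6) to each site:
  (3 − 4)² + (-3 − 6)² = 82
  (5 − 4)² + (-4 − 6)² = 101
  (-2 − 4)² + (-5 − 6)² = 157
Minimum is attained by (3, -3), so q lies in its Voronoi cell.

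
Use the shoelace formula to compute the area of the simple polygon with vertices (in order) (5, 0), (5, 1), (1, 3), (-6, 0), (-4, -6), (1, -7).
Area = 71

Shoelace formula: Area = (1/2) |Σ_i (x_i · y_{i+1} − x_{i+1} · y_i)| (indices mod n). Compute each cross term:
  (5)(1) − (5)(0) = 5
  (5)(3) − (1)(1) = 14
  (1)(0) − (-6)(3) = 18
  (-6)(-6) − (-4)(0) = 36
  (-4)(-7) − (1)(-6) = 34
  (1)(0) − (5)(-7) = 35
Sum = 142, so (signed) Area = 142/2 = 71, |Area| = 71.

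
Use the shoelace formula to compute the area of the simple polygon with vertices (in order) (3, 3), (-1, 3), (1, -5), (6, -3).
Area = 34

Shoelace formula: Area = (1/2) |Σ_i (x_i · y_{i+1} − x_{i+1} · y_i)| (indices mod n). Compute each cross term:
  (3)(3) − (-1)(3) = 12
  (-1)(-5) − (1)(3) = 2
  (1)(-3) − (6)(-5) = 27
  (6)(3) − (3)(-3) = 27
Sum = 68, so (signed) Area = 68/2 = 34, |Area| = 34.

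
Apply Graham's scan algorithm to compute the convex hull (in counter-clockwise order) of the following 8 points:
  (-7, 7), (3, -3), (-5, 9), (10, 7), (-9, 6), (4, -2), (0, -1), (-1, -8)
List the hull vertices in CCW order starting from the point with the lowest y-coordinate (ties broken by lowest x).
Hull (CCW) = [(-1, -8), (4, -2), (10, 7), (-5, 9), (-9, 6)]

Graham scan procedure:
  1. Find the pivot p₀ = point with lowest y (tie → lowest x): (-1, -8).
  2. Sort the remaining points by polar angle around p₀.
  3. Walk through sorted points, maintaining a stack; pop the top while the last three entries make a non-left turn (cross product ≤ 0).
  4. Final stack is the convex hull in CCW order: (-1, -8), (4, -2), (10, 7), (-5, 9), (-9, 6).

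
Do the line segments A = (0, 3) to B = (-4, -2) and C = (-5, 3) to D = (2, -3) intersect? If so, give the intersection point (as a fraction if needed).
Yes; intersection at (-120/59, 27/59) (t = 30/59 on AB, s = 25/59 on CD)

Parametrize AB as A + t(B − A) = (0 + -4 t, 3 + -5 t) and CD as C + s(D − C) = (-5 + 7 s, 3 + -6 s). Solve the linear system for (t, s). Determinant = -59 ≠ 0, so a unique intersection of the containing lines exists. Solution: t = 30/59, s = 25/59 — both in [0, 1], so the segments cross. Intersection point: (-120/59, 27/59).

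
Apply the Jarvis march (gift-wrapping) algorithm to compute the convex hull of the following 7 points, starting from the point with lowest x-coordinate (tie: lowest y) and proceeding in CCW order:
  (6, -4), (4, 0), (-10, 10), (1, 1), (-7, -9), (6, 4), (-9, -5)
Hull (CCW) = [(-10, 10), (-9, -5), (-7, -9), (6, -4), (6, 4)]

Jarvis march: at each step, from the current hull vertex p, select the next vertex q as the point such that every other point lies strictly to the left of (or on) the directed line p → q. (Equivalently: for every other point r, the cross product (q − p) × (r − p) ≥ 0.)
Starting point (lowest x, tie lowest y): (-10, 10). Wrap until returning to start. Resulting hull: (-10, 10), (-9, -5), (-7, -9), (6, -4), (6, 4).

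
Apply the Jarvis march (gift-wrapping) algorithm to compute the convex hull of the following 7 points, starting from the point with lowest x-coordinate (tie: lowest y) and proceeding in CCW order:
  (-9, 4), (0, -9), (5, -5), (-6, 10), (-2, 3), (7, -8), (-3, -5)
Hull (CCW) = [(-9, 4), (-3, -5), (0, -9), (7, -8), (5, -5), (-6, 10)]

Jarvis march: at each step, from the current hull vertex p, select the next vertex q as the point such that every other point lies strictly to the left of (or on) the directed line p → q. (Equivalently: for every other point r, the cross product (q − p) × (r − p) ≥ 0.)
Starting point (lowest x, tie lowest y): (-9, 4). Wrap until returning to start. Resulting hull: (-9, 4), (-3, -5), (0, -9), (7, -8), (5, -5), (-6, 10).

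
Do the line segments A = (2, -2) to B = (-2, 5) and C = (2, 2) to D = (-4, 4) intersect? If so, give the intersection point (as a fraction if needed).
Yes; intersection at (-14/17, 50/17) (t = 12/17 on AB, s = 8/17 on CD)

Parametrize AB as A + t(B − A) = (2 + -4 t, -2 + 7 t) and CD as C + s(D − C) = (2 + -6 s, 2 + 2 s). Solve the linear system for (t, s). Determinant = -34 ≠ 0, so a unique intersection of the containing lines exists. Solution: t = 12/17, s = 8/17 — both in [0, 1], so the segments cross. Intersection point: (-14/17, 50/17).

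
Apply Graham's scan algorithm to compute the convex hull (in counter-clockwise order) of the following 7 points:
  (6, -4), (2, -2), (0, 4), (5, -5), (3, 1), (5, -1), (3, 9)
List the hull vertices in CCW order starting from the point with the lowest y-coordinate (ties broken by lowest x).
Hull (CCW) = [(5, -5), (6, -4), (3, 9), (0, 4), (2, -2)]

Graham scan procedure:
  1. Find the pivot p₀ = point with lowest y (tie → lowest x): (5, -5).
  2. Sort the remaining points by polar angle around p₀.
  3. Walk through sorted points, maintaining a stack; pop the top while the last three entries make a non-left turn (cross product ≤ 0).
  4. Final stack is the convex hull in CCW order: (5, -5), (6, -4), (3, 9), (0, 4), (2, -2).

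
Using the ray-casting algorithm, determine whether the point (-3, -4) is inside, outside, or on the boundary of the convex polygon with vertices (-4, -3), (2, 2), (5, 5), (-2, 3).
The point (-3, -4) lies strictly outside the polygon

Cast a horizontal ray to the right from the query point and count how many polygon edges it crosses (each edge strictly once or zero times, handled with the usual half-open convention). 
Parity of crossings → even ⇒ outside.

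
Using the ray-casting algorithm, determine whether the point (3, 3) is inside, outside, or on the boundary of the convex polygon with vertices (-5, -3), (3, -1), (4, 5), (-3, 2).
The point (3, 3) lies strictly inside the polygon

Cast a horizontal ray to the right from the query point and count how many polygon edges it crosses (each edge strictly once or zero times, handled with the usual half-open convention). 
Parity of crossings → odd ⇒ inside.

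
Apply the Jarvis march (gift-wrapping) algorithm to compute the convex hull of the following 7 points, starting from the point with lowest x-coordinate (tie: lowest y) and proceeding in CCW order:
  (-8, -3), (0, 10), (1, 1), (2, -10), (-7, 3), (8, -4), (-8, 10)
Hull (CCW) = [(-8, -3), (2, -10), (8, -4), (0, 10), (-8, 10)]

Jarvis march: at each step, from the current hull vertex p, select the next vertex q as the point such that every other point lies strictly to the left of (or on) the directed line p → q. (Equivalently: for every other point r, the cross product (q − p) × (r − p) ≥ 0.)
Starting point (lowest x, tie lowest y): (-8, -3). Wrap until returning to start. Resulting hull: (-8, -3), (2, -10), (8, -4), (0, 10), (-8, 10).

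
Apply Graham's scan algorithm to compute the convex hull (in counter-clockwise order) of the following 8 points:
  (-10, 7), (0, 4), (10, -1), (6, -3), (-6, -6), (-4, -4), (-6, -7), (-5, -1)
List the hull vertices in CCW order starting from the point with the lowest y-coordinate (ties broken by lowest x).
Hull (CCW) = [(-6, -7), (6, -3), (10, -1), (0, 4), (-10, 7)]

Graham scan procedure:
  1. Find the pivot p₀ = point with lowest y (tie → lowest x): (-6, -7).
  2. Sort the remaining points by polar angle around p₀.
  3. Walk through sorted points, maintaining a stack; pop the top while the last three entries make a non-left turn (cross product ≤ 0).
  4. Final stack is the convex hull in CCW order: (-6, -7), (6, -3), (10, -1), (0, 4), (-10, 7).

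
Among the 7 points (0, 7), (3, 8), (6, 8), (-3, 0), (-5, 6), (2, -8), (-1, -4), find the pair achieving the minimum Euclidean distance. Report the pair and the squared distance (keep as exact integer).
Pair = ((3, 8), (6, 8)); squared distance = 9

Compute all C(7, 2) = 21 pairwise squared distances (x_i − x_j)² + (y_i − y_j)². The minimum is 9, attained by the pair ((3, 8), (6, 8)).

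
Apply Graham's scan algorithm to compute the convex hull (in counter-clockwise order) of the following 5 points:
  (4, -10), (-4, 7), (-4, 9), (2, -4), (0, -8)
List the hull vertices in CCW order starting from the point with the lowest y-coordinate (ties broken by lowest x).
Hull (CCW) = [(4, -10), (2, -4), (-4, 9), (-4, 7), (0, -8)]

Graham scan procedure:
  1. Find the pivot p₀ = point with lowest y (tie → lowest x): (4, -10).
  2. Sort the remaining points by polar angle around p₀.
  3. Walk through sorted points, maintaining a stack; pop the top while the last three entries make a non-left turn (cross product ≤ 0).
  4. Final stack is the convex hull in CCW order: (4, -10), (2, -4), (-4, 9), (-4, 7), (0, -8).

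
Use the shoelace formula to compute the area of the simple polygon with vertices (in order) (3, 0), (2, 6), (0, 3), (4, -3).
Area = 21/2

Shoelace formula: Area = (1/2) |Σ_i (x_i · y_{i+1} − x_{i+1} · y_i)| (indices mod n). Compute each cross term:
  (3)(6) − (2)(0) = 18
  (2)(3) − (0)(6) = 6
  (0)(-3) − (4)(3) = -12
  (4)(0) − (3)(-3) = 9
Sum = 21, so (signed) Area = 21/2 = 21/2, |Area| = 21/2.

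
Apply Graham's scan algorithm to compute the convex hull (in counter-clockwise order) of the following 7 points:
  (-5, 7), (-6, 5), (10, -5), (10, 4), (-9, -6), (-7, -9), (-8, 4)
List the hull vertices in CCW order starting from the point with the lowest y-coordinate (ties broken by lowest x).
Hull (CCW) = [(-7, -9), (10, -5), (10, 4), (-5, 7), (-8, 4), (-9, -6)]

Graham scan procedure:
  1. Find the pivot p₀ = point with lowest y (tie → lowest x): (-7, -9).
  2. Sort the remaining points by polar angle around p₀.
  3. Walk through sorted points, maintaining a stack; pop the top while the last three entries make a non-left turn (cross product ≤ 0).
  4. Final stack is the convex hull in CCW order: (-7, -9), (10, -5), (10, 4), (-5, 7), (-8, 4), (-9, -6).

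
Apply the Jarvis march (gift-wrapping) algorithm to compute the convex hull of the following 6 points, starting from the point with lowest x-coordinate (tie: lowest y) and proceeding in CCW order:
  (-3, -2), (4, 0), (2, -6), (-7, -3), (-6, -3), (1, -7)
Hull (CCW) = [(-7, -3), (1, -7), (2, -6), (4, 0)]

Jarvis march: at each step, from the current hull vertex p, select the next vertex q as the point such that every other point lies strictly to the left of (or on) the directed line p → q. (Equivalently: for every other point r, the cross product (q − p) × (r − p) ≥ 0.)
Starting point (lowest x, tie lowest y): (-7, -3). Wrap until returning to start. Resulting hull: (-7, -3), (1, -7), (2, -6), (4, 0).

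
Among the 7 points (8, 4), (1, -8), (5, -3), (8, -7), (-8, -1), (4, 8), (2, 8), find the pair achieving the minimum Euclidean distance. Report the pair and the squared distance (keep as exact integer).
Pair = ((4, 8), (2, 8)); squared distance = 4

Compute all C(7, 2) = 21 pairwise squared distances (x_i − x_j)² + (y_i − y_j)². The minimum is 4, attained by the pair ((4, 8), (2, 8)).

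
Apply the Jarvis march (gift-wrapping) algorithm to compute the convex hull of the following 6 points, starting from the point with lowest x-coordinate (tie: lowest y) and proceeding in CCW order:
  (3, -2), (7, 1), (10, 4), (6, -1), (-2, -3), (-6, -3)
Hull (CCW) = [(-6, -3), (-2, -3), (3, -2), (6, -1), (10, 4)]

Jarvis march: at each step, from the current hull vertex p, select the next vertex q as the point such that every other point lies strictly to the left of (or on) the directed line p → q. (Equivalently: for every other point r, the cross product (q − p) × (r − p) ≥ 0.)
Starting point (lowest x, tie lowest y): (-6, -3). Wrap until returning to start. Resulting hull: (-6, -3), (-2, -3), (3, -2), (6, -1), (10, 4).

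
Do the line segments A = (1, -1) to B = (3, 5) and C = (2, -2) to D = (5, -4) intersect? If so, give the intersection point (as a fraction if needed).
No (intersection of containing lines falls outside at least one segment)

Parametrize and solve: t = -1/22, s = -4/11. At least one of these is outside [0, 1], so the segments do not intersect.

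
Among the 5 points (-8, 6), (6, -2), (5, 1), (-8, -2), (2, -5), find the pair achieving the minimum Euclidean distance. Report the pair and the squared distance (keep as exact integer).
Pair = ((6, -2), (5, 1)); squared distance = 10

Compute all C(5, 2) = 10 pairwise squared distances (x_i − x_j)² + (y_i − y_j)². The minimum is 10, attained by the pair ((6, -2), (5, 1)).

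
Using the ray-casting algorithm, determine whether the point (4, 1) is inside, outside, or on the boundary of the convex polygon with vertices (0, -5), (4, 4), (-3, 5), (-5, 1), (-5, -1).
The point (4, 1) lies strictly outside the polygon

Cast a horizontal ray to the right from the query point and count how many polygon edges it crosses (each edge strictly once or zero times, handled with the usual half-open convention). 
Parity of crossings → even ⇒ outside.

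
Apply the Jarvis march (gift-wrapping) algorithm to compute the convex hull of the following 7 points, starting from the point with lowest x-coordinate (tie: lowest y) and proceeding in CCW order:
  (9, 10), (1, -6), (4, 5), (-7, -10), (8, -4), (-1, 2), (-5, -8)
Hull (CCW) = [(-7, -10), (8, -4), (9, 10), (-1, 2)]

Jarvis march: at each step, from the current hull vertex p, select the next vertex q as the point such that every other point lies strictly to the left of (or on) the directed line p → q. (Equivalently: for every other point r, the cross product (q − p) × (r − p) ≥ 0.)
Starting point (lowest x, tie lowest y): (-7, -10). Wrap until returning to start. Resulting hull: (-7, -10), (8, -4), (9, 10), (-1, 2).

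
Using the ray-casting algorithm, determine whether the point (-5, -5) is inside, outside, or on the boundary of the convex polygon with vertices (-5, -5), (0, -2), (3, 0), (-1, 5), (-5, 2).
The point (-5, -5) lies on the polygon boundary

Boundary check: the query satisfies the collinearity and bounding-box conditions for some polygon edge, so it lies exactly on the boundary.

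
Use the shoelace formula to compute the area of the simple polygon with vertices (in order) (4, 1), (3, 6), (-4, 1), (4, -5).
Area = 44

Shoelace formula: Area = (1/2) |Σ_i (x_i · y_{i+1} − x_{i+1} · y_i)| (indices mod n). Compute each cross term:
  (4)(6) − (3)(1) = 21
  (3)(1) − (-4)(6) = 27
  (-4)(-5) − (4)(1) = 16
  (4)(1) − (4)(-5) = 24
Sum = 88, so (signed) Area = 88/2 = 44, |Area| = 44.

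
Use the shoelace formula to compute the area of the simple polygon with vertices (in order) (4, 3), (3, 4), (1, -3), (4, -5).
Area = 33/2

Shoelace formula: Area = (1/2) |Σ_i (x_i · y_{i+1} − x_{i+1} · y_i)| (indices mod n). Compute each cross term:
  (4)(4) − (3)(3) = 7
  (3)(-3) − (1)(4) = -13
  (1)(-5) − (4)(-3) = 7
  (4)(3) − (4)(-5) = 32
Sum = 33, so (signed) Area = 33/2 = 33/2, |Area| = 33/2.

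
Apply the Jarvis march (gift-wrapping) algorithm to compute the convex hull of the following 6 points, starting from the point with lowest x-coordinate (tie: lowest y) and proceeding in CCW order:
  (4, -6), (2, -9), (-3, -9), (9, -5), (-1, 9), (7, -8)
Hull (CCW) = [(-3, -9), (2, -9), (7, -8), (9, -5), (-1, 9)]

Jarvis march: at each step, from the current hull vertex p, select the next vertex q as the point such that every other point lies strictly to the left of (or on) the directed line p → q. (Equivalently: for every other point r, the cross product (q − p) × (r − p) ≥ 0.)
Starting point (lowest x, tie lowest y): (-3, -9). Wrap until returning to start. Resulting hull: (-3, -9), (2, -9), (7, -8), (9, -5), (-1, 9).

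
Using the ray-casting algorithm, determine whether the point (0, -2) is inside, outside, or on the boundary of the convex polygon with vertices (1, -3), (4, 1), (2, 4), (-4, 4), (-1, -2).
The point (0, -2) lies strictly inside the polygon

Cast a horizontal ray to the right from the query point and count how many polygon edges it crosses (each edge strictly once or zero times, handled with the usual half-open convention). 
Parity of crossings → odd ⇒ inside.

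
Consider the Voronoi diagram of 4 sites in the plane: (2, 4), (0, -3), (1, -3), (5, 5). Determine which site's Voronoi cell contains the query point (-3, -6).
Nearest site = (0, -3)

The Voronoi cell of site s contains exactly those query points closer to s than to any other site. Compute squared distances from q = (-3, -6) to each site:
  (0 − -3)² + (-3 − -6)² = 18
  (1 − -3)² + (-3 − -6)² = 25
  (2 − -3)² + (4 − -6)² = 125
  (5 − -3)² + (5 − -6)² = 185
Minimum is attained by (0, -3), so q lies in its Voronoi cell.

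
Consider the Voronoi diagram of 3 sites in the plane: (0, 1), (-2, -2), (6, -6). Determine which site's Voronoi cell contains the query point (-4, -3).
Nearest site = (-2, -2)

The Voronoi cell of site s contains exactly those query points closer to s than to any other site. Compute squared distances from q = (-4, -3) to each site:
  (-2 − -4)² + (-2 − -3)² = 5
  (0 − -4)² + (1 − -3)² = 32
  (6 − -4)² + (-6 − -3)² = 109
Minimum is attained by (-2, -2), so q lies in its Voronoi cell.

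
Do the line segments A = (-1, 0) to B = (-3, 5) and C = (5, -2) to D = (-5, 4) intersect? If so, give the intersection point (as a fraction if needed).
Yes; intersection at (-35/19, 40/19) (t = 8/19 on AB, s = 13/19 on CD)

Parametrize AB as A + t(B − A) = (-1 + -2 t, 0 + 5 t) and CD as C + s(D − C) = (5 + -10 s, -2 + 6 s). Solve the linear system for (t, s). Determinant = -38 ≠ 0, so a unique intersection of the containing lines exists. Solution: t = 8/19, s = 13/19 — both in [0, 1], so the segments cross. Intersection point: (-35/19, 40/19).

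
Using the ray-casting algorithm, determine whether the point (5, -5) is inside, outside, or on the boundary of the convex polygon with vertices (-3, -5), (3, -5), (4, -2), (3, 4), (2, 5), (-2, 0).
The point (5, -5) lies strictly outside the polygon

Cast a horizontal ray to the right from the query point and count how many polygon edges it crosses (each edge strictly once or zero times, handled with the usual half-open convention). 
Parity of crossings → even ⇒ outside.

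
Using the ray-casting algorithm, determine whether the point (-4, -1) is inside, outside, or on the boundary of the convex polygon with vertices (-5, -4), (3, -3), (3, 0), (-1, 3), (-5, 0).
The point (-4, -1) lies strictly inside the polygon

Cast a horizontal ray to the right from the query point and count how many polygon edges it crosses (each edge strictly once or zero times, handled with the usual half-open convention). 
Parity of crossings → odd ⇒ inside.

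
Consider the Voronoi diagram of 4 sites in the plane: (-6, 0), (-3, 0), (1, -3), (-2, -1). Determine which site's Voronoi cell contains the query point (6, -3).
Nearest site = (1, -3)

The Voronoi cell of site s contains exactly those query points closer to s than to any other site. Compute squared distances from q = (6, -3) to each site:
  (1 − 6)² + (-3 − -3)² = 25
  (-2 − 6)² + (-1 − -3)² = 68
  (-3 − 6)² + (0 − -3)² = 90
  (-6 − 6)² + (0 − -3)² = 153
Minimum is attained by (1, -3), so q lies in its Voronoi cell.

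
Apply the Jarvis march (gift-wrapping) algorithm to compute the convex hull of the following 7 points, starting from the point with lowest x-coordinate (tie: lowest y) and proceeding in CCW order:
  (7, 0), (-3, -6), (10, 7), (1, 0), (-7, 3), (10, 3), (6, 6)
Hull (CCW) = [(-7, 3), (-3, -6), (7, 0), (10, 3), (10, 7)]

Jarvis march: at each step, from the current hull vertex p, select the next vertex q as the point such that every other point lies strictly to the left of (or on) the directed line p → q. (Equivalently: for every other point r, the cross product (q − p) × (r − p) ≥ 0.)
Starting point (lowest x, tie lowest y): (-7, 3). Wrap until returning to start. Resulting hull: (-7, 3), (-3, -6), (7, 0), (10, 3), (10, 7).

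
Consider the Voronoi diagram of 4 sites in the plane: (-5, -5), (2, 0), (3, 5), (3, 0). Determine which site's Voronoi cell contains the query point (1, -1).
Nearest site = (2, 0)

The Voronoi cell of site s contains exactly those query points closer to s than to any other site. Compute squared distances from q = (1, -1) to each site:
  (2 − 1)² + (0 − -1)² = 2
  (3 − 1)² + (0 − -1)² = 5
  (3 − 1)² + (5 − -1)² = 40
  (-5 − 1)² + (-5 − -1)² = 52
Minimum is attained by (2, 0), so q lies in its Voronoi cell.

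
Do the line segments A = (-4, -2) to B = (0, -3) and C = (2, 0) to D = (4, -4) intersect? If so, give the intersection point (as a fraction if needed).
No (intersection of containing lines falls outside at least one segment)

Parametrize and solve: t = 2, s = 1. At least one of these is outside [0, 1], so the segments do not intersect.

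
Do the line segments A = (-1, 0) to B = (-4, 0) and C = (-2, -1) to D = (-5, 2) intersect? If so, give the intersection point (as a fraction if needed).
Yes; intersection at (-3, 0) (t = 2/3 on AB, s = 1/3 on CD)

Parametrize AB as A + t(B − A) = (-1 + -3 t, 0 + 0 t) and CD as C + s(D − C) = (-2 + -3 s, -1 + 3 s). Solve the linear system for (t, s). Determinant = 9 ≠ 0, so a unique intersection of the containing lines exists. Solution: t = 2/3, s = 1/3 — both in [0, 1], so the segments cross. Intersection point: (-3, 0).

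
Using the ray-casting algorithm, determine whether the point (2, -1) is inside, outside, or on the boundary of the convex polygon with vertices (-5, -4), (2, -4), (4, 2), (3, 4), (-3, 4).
The point (2, -1) lies strictly inside the polygon

Cast a horizontal ray to the right from the query point and count how many polygon edges it crosses (each edge strictly once or zero times, handled with the usual half-open convention). 
Parity of crossings → odd ⇒ inside.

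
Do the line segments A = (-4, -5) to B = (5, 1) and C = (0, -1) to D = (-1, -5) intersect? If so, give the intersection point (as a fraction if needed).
Yes; intersection at (-2/5, -13/5) (t = 2/5 on AB, s = 2/5 on CD)

Parametrize AB as A + t(B − A) = (-4 + 9 t, -5 + 6 t) and CD as C + s(D − C) = (0 + -1 s, -1 + -4 s). Solve the linear system for (t, s). Determinant = 30 ≠ 0, so a unique intersection of the containing lines exists. Solution: t = 2/5, s = 2/5 — both in [0, 1], so the segments cross. Intersection point: (-2/5, -13/5).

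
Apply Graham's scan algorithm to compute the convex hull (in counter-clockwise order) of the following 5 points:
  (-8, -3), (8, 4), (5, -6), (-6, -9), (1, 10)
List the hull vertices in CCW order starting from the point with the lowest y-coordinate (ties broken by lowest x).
Hull (CCW) = [(-6, -9), (5, -6), (8, 4), (1, 10), (-8, -3)]

Graham scan procedure:
  1. Find the pivot p₀ = point with lowest y (tie → lowest x): (-6, -9).
  2. Sort the remaining points by polar angle around p₀.
  3. Walk through sorted points, maintaining a stack; pop the top while the last three entries make a non-left turn (cross product ≤ 0).
  4. Final stack is the convex hull in CCW order: (-6, -9), (5, -6), (8, 4), (1, 10), (-8, -3).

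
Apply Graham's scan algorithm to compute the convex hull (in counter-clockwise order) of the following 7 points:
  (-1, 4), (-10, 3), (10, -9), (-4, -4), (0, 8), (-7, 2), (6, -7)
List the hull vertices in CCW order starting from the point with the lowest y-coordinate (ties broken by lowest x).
Hull (CCW) = [(10, -9), (0, 8), (-10, 3), (-4, -4)]

Graham scan procedure:
  1. Find the pivot p₀ = point with lowest y (tie → lowest x): (10, -9).
  2. Sort the remaining points by polar angle around p₀.
  3. Walk through sorted points, maintaining a stack; pop the top while the last three entries make a non-left turn (cross product ≤ 0).
  4. Final stack is the convex hull in CCW order: (10, -9), (0, 8), (-10, 3), (-4, -4).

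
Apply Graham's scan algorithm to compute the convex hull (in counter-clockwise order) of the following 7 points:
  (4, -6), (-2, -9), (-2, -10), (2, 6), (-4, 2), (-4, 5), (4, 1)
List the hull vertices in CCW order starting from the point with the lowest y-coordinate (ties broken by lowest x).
Hull (CCW) = [(-2, -10), (4, -6), (4, 1), (2, 6), (-4, 5), (-4, 2)]

Graham scan procedure:
  1. Find the pivot p₀ = point with lowest y (tie → lowest x): (-2, -10).
  2. Sort the remaining points by polar angle around p₀.
  3. Walk through sorted points, maintaining a stack; pop the top while the last three entries make a non-left turn (cross product ≤ 0).
  4. Final stack is the convex hull in CCW order: (-2, -10), (4, -6), (4, 1), (2, 6), (-4, 5), (-4, 2).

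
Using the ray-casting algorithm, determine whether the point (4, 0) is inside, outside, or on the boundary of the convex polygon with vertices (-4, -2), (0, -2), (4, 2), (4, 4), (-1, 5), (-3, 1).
The point (4, 0) lies strictly outside the polygon

Cast a horizontal ray to the right from the query point and count how many polygon edges it crosses (each edge strictly once or zero times, handled with the usual half-open convention). 
Parity of crossings → even ⇒ outside.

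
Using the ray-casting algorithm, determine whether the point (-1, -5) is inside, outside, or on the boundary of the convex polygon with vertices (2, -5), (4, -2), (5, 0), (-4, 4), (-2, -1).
The point (-1, -5) lies strictly outside the polygon

Cast a horizontal ray to the right from the query point and count how many polygon edges it crosses (each edge strictly once or zero times, handled with the usual half-open convention). 
Parity of crossings → even ⇒ outside.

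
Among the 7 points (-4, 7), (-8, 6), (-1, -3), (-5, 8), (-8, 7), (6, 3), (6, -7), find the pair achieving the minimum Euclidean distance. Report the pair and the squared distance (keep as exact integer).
Pair = ((-8, 6), (-8, 7)); squared distance = 1

Compute all C(7, 2) = 21 pairwise squared distances (x_i − x_j)² + (y_i − y_j)². The minimum is 1, attained by the pair ((-8, 6), (-8, 7)).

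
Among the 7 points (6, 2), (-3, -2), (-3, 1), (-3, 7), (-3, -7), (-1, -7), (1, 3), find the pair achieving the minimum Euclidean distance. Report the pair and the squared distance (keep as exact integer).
Pair = ((-3, -7), (-1, -7)); squared distance = 4

Compute all C(7, 2) = 21 pairwise squared distances (x_i − x_j)² + (y_i − y_j)². The minimum is 4, attained by the pair ((-3, -7), (-1, -7)).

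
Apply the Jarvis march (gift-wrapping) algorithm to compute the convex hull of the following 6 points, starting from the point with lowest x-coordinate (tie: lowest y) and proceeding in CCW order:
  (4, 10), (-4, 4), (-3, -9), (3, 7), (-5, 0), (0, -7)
Hull (CCW) = [(-5, 0), (-3, -9), (0, -7), (4, 10), (-4, 4)]

Jarvis march: at each step, from the current hull vertex p, select the next vertex q as the point such that every other point lies strictly to the left of (or on) the directed line p → q. (Equivalently: for every other point r, the cross product (q − p) × (r − p) ≥ 0.)
Starting point (lowest x, tie lowest y): (-5, 0). Wrap until returning to start. Resulting hull: (-5, 0), (-3, -9), (0, -7), (4, 10), (-4, 4).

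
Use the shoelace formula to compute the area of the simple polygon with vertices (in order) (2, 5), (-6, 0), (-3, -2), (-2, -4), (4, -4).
Area = 51

Shoelace formula: Area = (1/2) |Σ_i (x_i · y_{i+1} − x_{i+1} · y_i)| (indices mod n). Compute each cross term:
  (2)(0) − (-6)(5) = 30
  (-6)(-2) − (-3)(0) = 12
  (-3)(-4) − (-2)(-2) = 8
  (-2)(-4) − (4)(-4) = 24
  (4)(5) − (2)(-4) = 28
Sum = 102, so (signed) Area = 102/2 = 51, |Area| = 51.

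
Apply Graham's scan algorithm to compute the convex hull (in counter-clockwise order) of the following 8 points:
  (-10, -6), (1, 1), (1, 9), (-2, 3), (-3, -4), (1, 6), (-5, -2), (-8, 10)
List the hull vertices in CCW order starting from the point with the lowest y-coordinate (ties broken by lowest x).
Hull (CCW) = [(-10, -6), (-3, -4), (1, 1), (1, 9), (-8, 10)]

Graham scan procedure:
  1. Find the pivot p₀ = point with lowest y (tie → lowest x): (-10, -6).
  2. Sort the remaining points by polar angle around p₀.
  3. Walk through sorted points, maintaining a stack; pop the top while the last three entries make a non-left turn (cross product ≤ 0).
  4. Final stack is the convex hull in CCW order: (-10, -6), (-3, -4), (1, 1), (1, 9), (-8, 10).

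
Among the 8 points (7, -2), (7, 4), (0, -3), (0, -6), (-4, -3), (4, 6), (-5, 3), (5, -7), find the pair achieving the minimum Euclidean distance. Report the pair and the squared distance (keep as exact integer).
Pair = ((0, -3), (0, -6)); squared distance = 9

Compute all C(8, 2) = 28 pairwise squared distances (x_i − x_j)² + (y_i − y_j)². The minimum is 9, attained by the pair ((0, -3), (0, -6)).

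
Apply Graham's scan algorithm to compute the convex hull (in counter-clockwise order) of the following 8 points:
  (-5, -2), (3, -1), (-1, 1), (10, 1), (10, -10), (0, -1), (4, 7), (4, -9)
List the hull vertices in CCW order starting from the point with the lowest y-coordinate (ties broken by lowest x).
Hull (CCW) = [(10, -10), (10, 1), (4, 7), (-5, -2), (4, -9)]

Graham scan procedure:
  1. Find the pivot p₀ = point with lowest y (tie → lowest x): (10, -10).
  2. Sort the remaining points by polar angle around p₀.
  3. Walk through sorted points, maintaining a stack; pop the top while the last three entries make a non-left turn (cross product ≤ 0).
  4. Final stack is the convex hull in CCW order: (10, -10), (10, 1), (4, 7), (-5, -2), (4, -9).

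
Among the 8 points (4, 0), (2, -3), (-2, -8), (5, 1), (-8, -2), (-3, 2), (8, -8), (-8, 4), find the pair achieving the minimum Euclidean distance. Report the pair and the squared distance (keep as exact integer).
Pair = ((4, 0), (5, 1)); squared distance = 2

Compute all C(8, 2) = 28 pairwise squared distances (x_i − x_j)² + (y_i − y_j)². The minimum is 2, attained by the pair ((4, 0), (5, 1)).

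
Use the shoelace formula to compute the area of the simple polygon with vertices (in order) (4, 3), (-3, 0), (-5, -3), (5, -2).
Area = 33

Shoelace formula: Area = (1/2) |Σ_i (x_i · y_{i+1} − x_{i+1} · y_i)| (indices mod n). Compute each cross term:
  (4)(0) − (-3)(3) = 9
  (-3)(-3) − (-5)(0) = 9
  (-5)(-2) − (5)(-3) = 25
  (5)(3) − (4)(-2) = 23
Sum = 66, so (signed) Area = 66/2 = 33, |Area| = 33.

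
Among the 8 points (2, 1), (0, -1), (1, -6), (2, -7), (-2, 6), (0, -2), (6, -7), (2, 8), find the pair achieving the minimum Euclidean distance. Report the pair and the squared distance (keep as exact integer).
Pair = ((0, -1), (0, -2)); squared distance = 1

Compute all C(8, 2) = 28 pairwise squared distances (x_i − x_j)² + (y_i − y_j)². The minimum is 1, attained by the pair ((0, -1), (0, -2)).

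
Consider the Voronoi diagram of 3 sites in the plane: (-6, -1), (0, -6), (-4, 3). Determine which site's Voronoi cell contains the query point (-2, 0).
Nearest site = (-4, 3)

The Voronoi cell of site s contains exactly those query points closer to s than to any other site. Compute squared distances from q = (-2, 0) to each site:
  (-4 − -2)² + (3 − 0)² = 13
  (-6 − -2)² + (-1 − 0)² = 17
  (0 − -2)² + (-6 − 0)² = 40
Minimum is attained by (-4, 3), so q lies in its Voronoi cell.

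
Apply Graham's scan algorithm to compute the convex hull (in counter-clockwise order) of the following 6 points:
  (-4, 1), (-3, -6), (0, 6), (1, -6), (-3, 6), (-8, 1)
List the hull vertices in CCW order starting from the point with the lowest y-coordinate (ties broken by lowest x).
Hull (CCW) = [(-3, -6), (1, -6), (0, 6), (-3, 6), (-8, 1)]

Graham scan procedure:
  1. Find the pivot p₀ = point with lowest y (tie → lowest x): (-3, -6).
  2. Sort the remaining points by polar angle around p₀.
  3. Walk through sorted points, maintaining a stack; pop the top while the last three entries make a non-left turn (cross product ≤ 0).
  4. Final stack is the convex hull in CCW order: (-3, -6), (1, -6), (0, 6), (-3, 6), (-8, 1).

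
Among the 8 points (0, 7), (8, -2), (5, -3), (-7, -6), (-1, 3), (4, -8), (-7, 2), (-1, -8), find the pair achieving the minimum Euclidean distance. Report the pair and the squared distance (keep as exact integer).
Pair = ((8, -2), (5, -3)); squared distance = 10

Compute all C(8, 2) = 28 pairwise squared distances (x_i − x_j)² + (y_i − y_j)². The minimum is 10, attained by the pair ((8, -2), (5, -3)).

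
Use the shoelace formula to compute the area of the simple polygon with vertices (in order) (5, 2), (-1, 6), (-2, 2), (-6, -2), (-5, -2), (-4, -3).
Area = 37

Shoelace formula: Area = (1/2) |Σ_i (x_i · y_{i+1} − x_{i+1} · y_i)| (indices mod n). Compute each cross term:
  (5)(6) − (-1)(2) = 32
  (-1)(2) − (-2)(6) = 10
  (-2)(-2) − (-6)(2) = 16
  (-6)(-2) − (-5)(-2) = 2
  (-5)(-3) − (-4)(-2) = 7
  (-4)(2) − (5)(-3) = 7
Sum = 74, so (signed) Area = 74/2 = 37, |Area| = 37.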